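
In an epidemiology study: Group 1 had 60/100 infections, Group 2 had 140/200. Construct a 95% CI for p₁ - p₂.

p̂₁ = 0.6, p̂₂ = 0.7. Difference = -0.1. CI = (-0.215, 0.015)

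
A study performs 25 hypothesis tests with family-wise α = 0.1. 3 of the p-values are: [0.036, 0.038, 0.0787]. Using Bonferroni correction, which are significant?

Bonferroni α = 0.1/25 = 0.004. None of the given p-values are significant.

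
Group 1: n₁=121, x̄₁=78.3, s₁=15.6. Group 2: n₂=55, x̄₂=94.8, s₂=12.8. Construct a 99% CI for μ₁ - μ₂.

Difference = -16.5. SE = √(15.6²/121 + 12.8²/55) = 2.234. CI = (-22.25, -10.75)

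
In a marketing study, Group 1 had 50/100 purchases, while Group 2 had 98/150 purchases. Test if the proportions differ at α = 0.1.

p̂₁ = 0.5, p̂₂ = 0.653, pooled p̂ = 0.592. z = -2.417. Critical: ±1.645. Reject H₀.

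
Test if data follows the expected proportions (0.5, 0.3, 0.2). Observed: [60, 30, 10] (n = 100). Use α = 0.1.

Expected: [50.0, 30.0, 20.0]. χ² = 7.0. df = 2, critical = 4.605. Reject H₀.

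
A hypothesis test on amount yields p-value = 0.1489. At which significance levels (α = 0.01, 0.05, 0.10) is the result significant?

p = 0.1489. Not significant at any of the given levels.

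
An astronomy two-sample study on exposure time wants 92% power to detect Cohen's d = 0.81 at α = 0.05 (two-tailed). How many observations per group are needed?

z_{α/2} = 1.96, z_β = Φ⁻¹(0.92) = 1.405. For large effect (d = 0.81): n per group = 2(z_{α/2} + z_β)²/d² = 2(1.96 + 1.405)²/0.81² = 34.5 → 35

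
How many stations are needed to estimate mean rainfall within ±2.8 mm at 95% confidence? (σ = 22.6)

n = (z*σ/E)² = (1.96×22.6/2.8)² = 250.3 → n = 251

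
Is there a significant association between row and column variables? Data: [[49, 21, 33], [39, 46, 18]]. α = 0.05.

χ² = 14.876. df = 2, critical = 5.991. Reject H₀. Variables are dependent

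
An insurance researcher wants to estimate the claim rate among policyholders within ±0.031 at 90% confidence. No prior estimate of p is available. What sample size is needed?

Conservative approach: use p = 0.5 (maximizes p(1-p) = 0.25). n = z²(0.25)/E² = 1.645²×0.25/0.031² = 704.0 → n = 704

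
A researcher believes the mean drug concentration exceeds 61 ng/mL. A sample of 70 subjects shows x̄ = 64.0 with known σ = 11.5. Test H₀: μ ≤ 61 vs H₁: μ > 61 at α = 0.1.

z = 2.183. Critical value: 1.28. Reject H₀.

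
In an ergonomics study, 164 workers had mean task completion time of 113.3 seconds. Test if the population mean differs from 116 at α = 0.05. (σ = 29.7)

z = (x̄ - μ₀)/(σ/√n) = (113.3 - 116)/(29.7/√164) = -1.164. Critical value: ±1.96. Since |-1.164| ≤ 1.96, Fail to reject H₀.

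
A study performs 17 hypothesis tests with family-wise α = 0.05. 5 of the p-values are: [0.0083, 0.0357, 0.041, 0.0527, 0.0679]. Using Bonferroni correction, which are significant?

Bonferroni α = 0.05/17 = 0.00294. None of the given p-values are significant.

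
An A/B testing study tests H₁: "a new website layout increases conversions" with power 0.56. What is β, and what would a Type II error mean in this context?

β = 1 - power = 1 - 0.56 = 0.44. A Type II error is failing to reject H₀ when H₀ is false (false negative) — here, failing to conclude that a new website layout increases conversions when in fact it is true. Consequence: discarding a layout that would have improved conversions — lost revenue.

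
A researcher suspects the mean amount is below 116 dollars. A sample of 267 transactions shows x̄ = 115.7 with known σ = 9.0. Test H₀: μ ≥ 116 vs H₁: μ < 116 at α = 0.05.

z = -0.545. Critical value: -1.645. Fail to reject H₀.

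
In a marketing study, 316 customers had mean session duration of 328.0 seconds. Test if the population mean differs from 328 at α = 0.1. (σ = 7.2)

z = (x̄ - μ₀)/(σ/√n) = (328.0 - 328)/(7.2/√316) = 0.0. Critical value: ±1.645. Since |0.0| ≤ 1.645, Fail to reject H₀.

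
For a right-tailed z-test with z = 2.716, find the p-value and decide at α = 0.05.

p = P(Z > 2.716) = 1 - Φ(2.716) ≈ 0.0033. Since p < 0.05, reject H₀ (significant) at α = 0.05.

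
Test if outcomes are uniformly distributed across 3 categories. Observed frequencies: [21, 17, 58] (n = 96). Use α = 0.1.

Expected = 32 each. χ² = Σ(O-E)²/E = 31.938. df = 2, critical value = 4.605. Reject H₀.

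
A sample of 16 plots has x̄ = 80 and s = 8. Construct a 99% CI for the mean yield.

CI = x̄ ± t*(s/√n) = 80 ± 2.947(8/√16) = (74.11, 85.89)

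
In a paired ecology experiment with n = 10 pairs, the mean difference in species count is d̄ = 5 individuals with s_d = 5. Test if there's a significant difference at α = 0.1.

t = d̄/(s_d/√n) = 5/(5/√10) = 3.162. df = 9, critical t = ±1.833. Reject H₀.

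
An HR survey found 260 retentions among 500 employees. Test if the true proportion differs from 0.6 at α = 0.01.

p̂ = 0.52, p₀ = 0.6. z = (p̂ - p₀)/√(p₀(1-p₀)/n) = -3.651. Critical: ±2.576. Reject H₀.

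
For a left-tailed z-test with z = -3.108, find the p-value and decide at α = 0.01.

p = P(Z < -3.108) = Φ(-3.108) ≈ 0.0009. Since p < 0.01, reject H₀ (significant) at α = 0.01.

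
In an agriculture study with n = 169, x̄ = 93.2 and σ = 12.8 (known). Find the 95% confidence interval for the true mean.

CI = x̄ ± z*(σ/√n) = 93.2 ± 1.96(12.8/√169) = 93.2 ± 1.93 = (91.27, 95.13)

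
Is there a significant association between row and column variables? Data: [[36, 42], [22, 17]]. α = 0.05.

χ² = 1.094. df = 1, critical = 3.841. Fail to reject H₀. No evidence of dependence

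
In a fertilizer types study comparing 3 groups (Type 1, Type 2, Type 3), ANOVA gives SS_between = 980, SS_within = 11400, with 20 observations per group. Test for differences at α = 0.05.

df_between = 2, df_within = 57. F = MS_between/MS_within = 490.0/200.0 = 2.45. F_crit ≈ 3.159. Fail to reject H₀.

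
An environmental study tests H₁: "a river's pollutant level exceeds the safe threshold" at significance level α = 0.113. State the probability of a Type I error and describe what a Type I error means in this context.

P(Type I error) = α = 0.113. A Type I error is rejecting H₀ when H₀ is actually true (false positive) — here, concluding that a river's pollutant level exceeds the safe threshold when in fact this is not the case. Consequence: shutting down a compliant factory unnecessarily.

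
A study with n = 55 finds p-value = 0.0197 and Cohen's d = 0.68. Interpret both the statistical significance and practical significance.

Statistically significant (p = 0.0197 < 0.05). Cohen's d = 0.68 indicates a medium effect size. Both statistical and practical significance should be considered.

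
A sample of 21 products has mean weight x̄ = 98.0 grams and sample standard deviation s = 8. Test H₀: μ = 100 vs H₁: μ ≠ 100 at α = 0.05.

t = (x̄ - μ₀)/(s/√n) = (98.0 - 100)/(8/√21) = -1.146. df = 20, critical t = ±2.086. Fail to reject H₀.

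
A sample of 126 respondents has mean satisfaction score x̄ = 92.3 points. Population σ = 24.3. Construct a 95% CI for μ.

CI = x̄ ± z*(σ/√n) = 92.3 ± 1.96(24.3/√126) = 92.3 ± 4.24 = (88.06, 96.54)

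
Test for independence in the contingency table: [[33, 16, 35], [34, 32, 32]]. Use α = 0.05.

χ² = 4.432. df = 2, critical = 5.991. Fail to reject H₀. No evidence of dependence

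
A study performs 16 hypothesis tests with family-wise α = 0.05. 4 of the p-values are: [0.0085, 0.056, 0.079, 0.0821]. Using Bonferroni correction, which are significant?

Bonferroni α = 0.05/16 = 0.00313. None of the given p-values are significant.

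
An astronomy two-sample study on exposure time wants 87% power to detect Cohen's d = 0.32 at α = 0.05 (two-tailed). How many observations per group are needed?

z_{α/2} = 1.96, z_β = Φ⁻¹(0.87) = 1.126. For small effect (d = 0.32): n per group = 2(z_{α/2} + z_β)²/d² = 2(1.96 + 1.126)²/0.32² = 186.004 → 187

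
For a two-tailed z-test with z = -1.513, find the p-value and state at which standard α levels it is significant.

p = 2·P(Z > |-1.513|) = 2·(1 - Φ(1.513)) ≈ 0.1303. Not significant at any standard level.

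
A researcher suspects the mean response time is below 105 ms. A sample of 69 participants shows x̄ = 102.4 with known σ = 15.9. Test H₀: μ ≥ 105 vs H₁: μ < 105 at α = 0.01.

z = -1.358. Critical value: -2.33. Fail to reject H₀.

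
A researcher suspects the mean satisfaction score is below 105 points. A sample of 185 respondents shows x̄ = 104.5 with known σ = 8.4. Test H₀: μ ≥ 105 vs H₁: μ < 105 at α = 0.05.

z = -0.81. Critical value: -1.645. Fail to reject H₀.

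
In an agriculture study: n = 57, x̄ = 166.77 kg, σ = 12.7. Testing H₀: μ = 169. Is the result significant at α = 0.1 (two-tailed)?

z = (166.77 - 169)/(12.7/√57) = -1.326. Since |z| ≤ 1.645, not significant at α = 0.1.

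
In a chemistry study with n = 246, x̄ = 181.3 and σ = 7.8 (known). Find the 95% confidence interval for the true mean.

CI = x̄ ± z*(σ/√n) = 181.3 ± 1.96(7.8/√246) = 181.3 ± 0.97 = (180.33, 182.27)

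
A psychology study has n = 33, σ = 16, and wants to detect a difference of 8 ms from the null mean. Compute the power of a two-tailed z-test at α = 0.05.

SE = σ/√n = 16/√33 = 2.785. Non-centrality λ = d/SE = 8/2.785 = 2.872. Power ≈ Φ(λ - z_{α/2}) = Φ(2.872 - 1.96) = Φ(0.912) = 0.819.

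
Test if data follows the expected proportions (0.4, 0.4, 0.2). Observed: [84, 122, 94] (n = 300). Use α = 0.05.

Expected: [120.0, 120.0, 60.0]. χ² = 30.1. df = 2, critical = 5.991. Reject H₀.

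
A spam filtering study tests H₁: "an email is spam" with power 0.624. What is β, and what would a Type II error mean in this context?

β = 1 - power = 1 - 0.624 = 0.376. A Type II error is failing to reject H₀ when H₀ is false (false negative) — here, failing to conclude that an email is spam when in fact it is true. Consequence: a spam email lands in the inbox.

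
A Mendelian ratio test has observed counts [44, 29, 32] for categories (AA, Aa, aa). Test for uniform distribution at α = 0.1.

Expected = 35 each. χ² = Σ(O-E)²/E = 3.6. df = 2, critical value = 4.605. Fail to reject H₀.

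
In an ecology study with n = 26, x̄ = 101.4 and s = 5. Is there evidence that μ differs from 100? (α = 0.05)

t = (x̄ - μ₀)/(s/√n) = (101.4 - 100)/(5/√26) = 1.428. df = 25, critical t = ±2.06. Fail to reject H₀.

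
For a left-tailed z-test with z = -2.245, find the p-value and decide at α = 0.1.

p = P(Z < -2.245) = Φ(-2.245) ≈ 0.0124. Since p < 0.1, reject H₀ (significant) at α = 0.1.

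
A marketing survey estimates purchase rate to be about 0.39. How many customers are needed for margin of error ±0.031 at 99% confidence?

n = z²p(1-p)/E² = 2.576²×0.39×0.61/0.031² = 1642.7 → n = 1643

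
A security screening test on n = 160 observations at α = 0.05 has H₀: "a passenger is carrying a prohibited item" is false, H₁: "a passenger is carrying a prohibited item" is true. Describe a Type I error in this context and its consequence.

Type I error: rejecting H₀ when it is true — concluding that a passenger is carrying a prohibited item when in fact it is not. Consequence: detaining an innocent passenger — delay and inconvenience.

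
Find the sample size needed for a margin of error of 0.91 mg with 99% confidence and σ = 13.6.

n = (z*σ/E)² = (2.576×13.6/0.91)² = 1482.1 → n = 1483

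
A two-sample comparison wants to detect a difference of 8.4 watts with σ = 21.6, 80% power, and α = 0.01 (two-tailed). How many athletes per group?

n per group = 2(z_α/2 + z_β)²σ²/d² = 2×(2.576 + 0.84)²×21.6²/8.4² = 154.3 → n = 155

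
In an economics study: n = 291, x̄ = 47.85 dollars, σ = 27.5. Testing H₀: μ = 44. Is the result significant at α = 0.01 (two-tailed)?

z = (47.85 - 44)/(27.5/√291) = 2.388. Since |z| ≤ 2.576, not significant at α = 0.01.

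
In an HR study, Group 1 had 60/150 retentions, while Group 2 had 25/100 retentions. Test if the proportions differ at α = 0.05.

p̂₁ = 0.4, p̂₂ = 0.25, pooled p̂ = 0.34. z = 2.453. Critical: ±1.96. Reject H₀.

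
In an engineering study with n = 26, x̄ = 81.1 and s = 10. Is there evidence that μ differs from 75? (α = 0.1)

t = (x̄ - μ₀)/(s/√n) = (81.1 - 75)/(10/√26) = 3.11. df = 25, critical t = ±1.708. Reject H₀.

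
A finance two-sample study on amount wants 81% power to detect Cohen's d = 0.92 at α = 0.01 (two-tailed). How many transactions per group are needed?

z_{α/2} = 2.576, z_β = Φ⁻¹(0.81) = 0.878. For large effect (d = 0.92): n per group = 2(z_{α/2} + z_β)²/d² = 2(2.576 + 0.878)²/0.92² = 28.2 → 29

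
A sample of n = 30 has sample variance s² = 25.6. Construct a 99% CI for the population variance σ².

df = 29. χ²_{0.005} = 52.336, χ²_{0.995} = 13.121. CI for σ² = ((n-1)s²/χ²_{α/2}, (n-1)s²/χ²_{1-α/2}) = (29·25.6/52.336, 29·25.6/13.121) = (14.19, 56.58)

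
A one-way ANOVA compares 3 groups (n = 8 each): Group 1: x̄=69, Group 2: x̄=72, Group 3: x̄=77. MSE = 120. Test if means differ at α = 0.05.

Grand mean = 72.67. SS_between = 261.33, MS_between = 130.67. F = 1.089, F_crit ≈ 3.467. Fail to reject H₀.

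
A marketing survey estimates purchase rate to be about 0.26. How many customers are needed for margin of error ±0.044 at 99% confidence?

n = z²p(1-p)/E² = 2.576²×0.26×0.74/0.044² = 659.5 → n = 660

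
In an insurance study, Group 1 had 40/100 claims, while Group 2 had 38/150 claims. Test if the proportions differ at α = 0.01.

p̂₁ = 0.4, p̂₂ = 0.253, pooled p̂ = 0.312. z = 2.452. Critical: ±2.576. Fail to reject H₀.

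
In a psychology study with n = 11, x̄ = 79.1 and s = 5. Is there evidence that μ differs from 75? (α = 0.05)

t = (x̄ - μ₀)/(s/√n) = (79.1 - 75)/(5/√11) = 2.72. df = 10, critical t = ±2.228. Reject H₀.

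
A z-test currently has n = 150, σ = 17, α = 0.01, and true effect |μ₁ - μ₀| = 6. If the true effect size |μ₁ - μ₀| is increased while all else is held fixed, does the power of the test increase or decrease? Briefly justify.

Power increases: a larger true effect increases the non-centrality λ = |μ₁ - μ₀|/(σ/√n).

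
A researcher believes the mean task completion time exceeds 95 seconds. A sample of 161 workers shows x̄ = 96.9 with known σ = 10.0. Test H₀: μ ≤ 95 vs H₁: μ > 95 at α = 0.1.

z = 2.411. Critical value: 1.28. Reject H₀.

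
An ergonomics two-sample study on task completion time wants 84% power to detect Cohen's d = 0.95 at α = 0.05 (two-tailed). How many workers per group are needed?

z_{α/2} = 1.96, z_β = Φ⁻¹(0.84) = 0.994. For large effect (d = 0.95): n per group = 2(z_{α/2} + z_β)²/d² = 2(1.96 + 0.994)²/0.95² = 19.3 → 20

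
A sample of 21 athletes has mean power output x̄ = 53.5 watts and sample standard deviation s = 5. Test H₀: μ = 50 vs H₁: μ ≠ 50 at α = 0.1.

t = (x̄ - μ₀)/(s/√n) = (53.5 - 50)/(5/√21) = 3.208. df = 20, critical t = ±1.725. Reject H₀.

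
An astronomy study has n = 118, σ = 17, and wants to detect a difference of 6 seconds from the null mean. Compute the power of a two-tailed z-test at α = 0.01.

SE = σ/√n = 17/√118 = 1.565. Non-centrality λ = d/SE = 6/1.565 = 3.834. Power ≈ Φ(λ - z_{α/2}) = Φ(3.834 - 2.576) = Φ(1.258) = 0.896.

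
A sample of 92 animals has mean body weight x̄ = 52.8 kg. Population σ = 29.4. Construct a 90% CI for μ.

CI = x̄ ± z*(σ/√n) = 52.8 ± 1.645(29.4/√92) = 52.8 ± 5.04 = (47.76, 57.84)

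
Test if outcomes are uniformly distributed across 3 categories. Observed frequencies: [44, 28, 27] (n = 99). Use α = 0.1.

Expected = 33 each. χ² = Σ(O-E)²/E = 5.515. df = 2, critical value = 4.605. Reject H₀.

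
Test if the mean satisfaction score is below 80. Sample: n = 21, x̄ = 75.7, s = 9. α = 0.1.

t = (75.7 - 80)/(9/√21) = -2.189, df = 20. Critical t = -1.325. Reject H₀.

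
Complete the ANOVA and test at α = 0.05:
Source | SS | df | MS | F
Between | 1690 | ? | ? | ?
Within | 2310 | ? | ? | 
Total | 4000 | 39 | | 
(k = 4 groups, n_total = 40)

df_between = 3, df_within = 36. MS_between = 563.33, MS_within = 64.17. F = 8.779, F_crit ≈ 2.866. Reject H₀.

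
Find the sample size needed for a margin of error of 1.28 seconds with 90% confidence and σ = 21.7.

n = (z*σ/E)² = (1.645×21.7/1.28)² = 777.7 → n = 778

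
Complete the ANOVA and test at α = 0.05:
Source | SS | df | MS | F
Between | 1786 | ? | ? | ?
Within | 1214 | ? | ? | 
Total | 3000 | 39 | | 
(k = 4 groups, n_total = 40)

df_between = 3, df_within = 36. MS_between = 595.33, MS_within = 33.72. F = 17.654, F_crit ≈ 2.866. Reject H₀.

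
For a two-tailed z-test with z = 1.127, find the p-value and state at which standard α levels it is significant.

p = 2·P(Z > |1.127|) = 2·(1 - Φ(1.127)) ≈ 0.2597. Not significant at any standard level.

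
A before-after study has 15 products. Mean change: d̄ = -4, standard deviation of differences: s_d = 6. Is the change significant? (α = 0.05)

t = d̄/(s_d/√n) = -4/(6/√15) = -2.582. df = 14, critical t = ±2.145. Reject H₀.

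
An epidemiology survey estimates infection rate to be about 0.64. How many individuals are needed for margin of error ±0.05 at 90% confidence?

n = z²p(1-p)/E² = 1.645²×0.64×0.36/0.05² = 249.4 → n = 250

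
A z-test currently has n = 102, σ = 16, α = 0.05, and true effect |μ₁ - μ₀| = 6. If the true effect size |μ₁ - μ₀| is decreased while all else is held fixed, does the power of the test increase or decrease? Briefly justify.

Power decreases: a smaller true effect decreases the non-centrality λ = |μ₁ - μ₀|/(σ/√n).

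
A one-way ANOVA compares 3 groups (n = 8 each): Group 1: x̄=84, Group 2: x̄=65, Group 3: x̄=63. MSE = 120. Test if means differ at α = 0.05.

Grand mean = 70.67. SS_between = 2149.33, MS_between = 1074.67. F = 8.956, F_crit ≈ 3.467. Reject H₀.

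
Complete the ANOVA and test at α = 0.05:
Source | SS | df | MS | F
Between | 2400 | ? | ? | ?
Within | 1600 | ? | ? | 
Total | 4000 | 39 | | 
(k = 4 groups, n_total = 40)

df_between = 3, df_within = 36. MS_between = 800.0, MS_within = 44.44. F = 18.0, F_crit ≈ 2.866. Reject H₀.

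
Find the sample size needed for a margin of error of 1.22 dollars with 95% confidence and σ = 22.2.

n = (z*σ/E)² = (1.96×22.2/1.22)² = 1272.03 → n = 1273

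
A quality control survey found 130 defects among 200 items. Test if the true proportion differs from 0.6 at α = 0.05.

p̂ = 0.65, p₀ = 0.6. z = (p̂ - p₀)/√(p₀(1-p₀)/n) = 1.443. Critical: ±1.96. Fail to reject H₀.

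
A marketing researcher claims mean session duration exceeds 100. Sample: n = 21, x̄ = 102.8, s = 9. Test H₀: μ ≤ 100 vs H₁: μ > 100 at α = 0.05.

t = (102.8 - 100)/(9/√21) = 1.426, df = 20. Critical t = 1.725. Fail to reject H₀.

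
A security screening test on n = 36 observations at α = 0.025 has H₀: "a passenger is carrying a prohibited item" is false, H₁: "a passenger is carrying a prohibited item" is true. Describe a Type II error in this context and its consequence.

Type II error: failing to reject H₀ when it is false — concluding that a passenger is carrying a prohibited item is not supported when in fact it is. Consequence: letting a prohibited item through — security breach.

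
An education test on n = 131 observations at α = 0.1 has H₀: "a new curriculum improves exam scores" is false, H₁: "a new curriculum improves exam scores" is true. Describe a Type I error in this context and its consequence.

Type I error: rejecting H₀ when it is true — concluding that a new curriculum improves exam scores when in fact it is not. Consequence: adopting a curriculum that gives no real benefit — disruption for nothing.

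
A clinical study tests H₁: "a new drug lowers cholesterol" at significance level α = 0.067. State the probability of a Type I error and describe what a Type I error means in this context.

P(Type I error) = α = 0.067. A Type I error is rejecting H₀ when H₀ is actually true (false positive) — here, concluding that a new drug lowers cholesterol when in fact this is not the case. Consequence: approving an ineffective drug — patients take a useless medication and may skip effective alternatives.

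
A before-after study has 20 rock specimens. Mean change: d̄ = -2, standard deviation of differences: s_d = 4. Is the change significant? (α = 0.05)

t = d̄/(s_d/√n) = -2/(4/√20) = -2.236. df = 19, critical t = ±2.093. Reject H₀.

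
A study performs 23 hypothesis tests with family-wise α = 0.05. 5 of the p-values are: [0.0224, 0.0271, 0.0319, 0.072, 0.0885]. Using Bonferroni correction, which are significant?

Bonferroni α = 0.05/23 = 0.00217. None of the given p-values are significant.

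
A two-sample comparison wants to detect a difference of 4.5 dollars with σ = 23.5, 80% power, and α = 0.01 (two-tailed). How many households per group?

n per group = 2(z_α/2 + z_β)²σ²/d² = 2×(2.576 + 0.84)²×23.5²/4.5² = 636.5 → n = 637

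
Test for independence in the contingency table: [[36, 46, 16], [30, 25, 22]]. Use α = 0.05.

χ² = 5.26. df = 2, critical = 5.991. Fail to reject H₀. No evidence of dependence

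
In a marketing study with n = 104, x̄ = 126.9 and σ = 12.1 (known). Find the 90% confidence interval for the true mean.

CI = x̄ ± z*(σ/√n) = 126.9 ± 1.645(12.1/√104) = 126.9 ± 1.95 = (124.95, 128.85)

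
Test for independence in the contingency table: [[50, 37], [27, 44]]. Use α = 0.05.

χ² = 5.915. df = 1, critical = 3.841. Reject H₀. Variables are dependent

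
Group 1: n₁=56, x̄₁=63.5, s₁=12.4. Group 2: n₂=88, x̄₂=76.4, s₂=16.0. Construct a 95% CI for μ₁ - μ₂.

Difference = -12.9. SE = √(12.4²/56 + 16.0²/88) = 2.378. CI = (-17.56, -8.24)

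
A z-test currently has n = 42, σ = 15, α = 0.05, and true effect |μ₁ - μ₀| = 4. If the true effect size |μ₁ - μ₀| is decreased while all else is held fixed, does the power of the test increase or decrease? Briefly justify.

Power decreases: a smaller true effect decreases the non-centrality λ = |μ₁ - μ₀|/(σ/√n).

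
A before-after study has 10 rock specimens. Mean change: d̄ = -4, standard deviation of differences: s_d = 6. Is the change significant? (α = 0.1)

t = d̄/(s_d/√n) = -4/(6/√10) = -2.108. df = 9, critical t = ±1.833. Reject H₀.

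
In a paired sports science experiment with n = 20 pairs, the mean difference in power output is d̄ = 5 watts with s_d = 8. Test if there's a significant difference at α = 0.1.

t = d̄/(s_d/√n) = 5/(8/√20) = 2.795. df = 19, critical t = ±1.729. Reject H₀.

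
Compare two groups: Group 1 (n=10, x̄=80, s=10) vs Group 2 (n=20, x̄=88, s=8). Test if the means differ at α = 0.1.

Pooled sp = 8.69. t = -2.376, df = 28. Critical t = ±1.701. Reject H₀.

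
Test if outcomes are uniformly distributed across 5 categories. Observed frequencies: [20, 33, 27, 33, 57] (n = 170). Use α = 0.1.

Expected = 34 each. χ² = Σ(O-E)²/E = 22.824. df = 4, critical value = 7.779. Reject H₀.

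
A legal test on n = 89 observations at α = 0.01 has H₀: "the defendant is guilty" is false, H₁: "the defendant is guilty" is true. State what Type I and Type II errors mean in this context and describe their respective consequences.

Type I (false positive): concluding that the defendant is guilty when it is not — convicting an innocent person. Type II (false negative): failing to conclude that the defendant is guilty when it is — acquitting a guilty person. Which is costlier depends on domain priorities and is a judgement call rather than a statistical fact.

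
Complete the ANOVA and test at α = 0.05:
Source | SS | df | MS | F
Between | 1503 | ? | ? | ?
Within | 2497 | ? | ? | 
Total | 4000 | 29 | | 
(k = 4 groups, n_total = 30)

df_between = 3, df_within = 26. MS_between = 501.0, MS_within = 96.04. F = 5.217, F_crit ≈ 2.975. Reject H₀.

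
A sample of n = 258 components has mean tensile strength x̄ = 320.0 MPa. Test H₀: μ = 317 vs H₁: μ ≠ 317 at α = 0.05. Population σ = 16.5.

z = (x̄ - μ₀)/(σ/√n) = (320.0 - 317)/(16.5/√258) = 2.92. Critical value: ±1.96. Since |2.92| > 1.96, Reject H₀.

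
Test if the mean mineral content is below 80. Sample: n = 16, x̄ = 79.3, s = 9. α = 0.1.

t = (79.3 - 80)/(9/√16) = -0.311, df = 15. Critical t = -1.341. Fail to reject H₀.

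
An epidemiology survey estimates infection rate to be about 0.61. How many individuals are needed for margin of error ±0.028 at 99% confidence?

n = z²p(1-p)/E² = 2.576²×0.61×0.39/0.028² = 2013.6 → n = 2014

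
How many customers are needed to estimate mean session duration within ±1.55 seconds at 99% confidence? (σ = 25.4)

n = (z*σ/E)² = (2.576×25.4/1.55)² = 1782.0 → n = 1782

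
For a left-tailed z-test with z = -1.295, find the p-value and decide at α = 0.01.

p = P(Z < -1.295) = Φ(-1.295) ≈ 0.0977. Since p ≥ 0.01, fail to reject H₀ (not significant) at α = 0.01.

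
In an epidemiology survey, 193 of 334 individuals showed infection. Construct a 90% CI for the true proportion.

p̂ = 0.578. CI = p̂ ± z*√(p̂(1-p̂)/n) = (0.533, 0.622)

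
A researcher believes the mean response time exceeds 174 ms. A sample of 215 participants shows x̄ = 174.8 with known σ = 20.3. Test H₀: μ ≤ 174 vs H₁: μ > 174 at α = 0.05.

z = 0.578. Critical value: 1.645. Fail to reject H₀.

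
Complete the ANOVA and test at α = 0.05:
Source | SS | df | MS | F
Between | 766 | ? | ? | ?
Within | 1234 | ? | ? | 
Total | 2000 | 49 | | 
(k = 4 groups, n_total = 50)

df_between = 3, df_within = 46. MS_between = 255.33, MS_within = 26.83. F = 9.518, F_crit ≈ 2.807. Reject H₀.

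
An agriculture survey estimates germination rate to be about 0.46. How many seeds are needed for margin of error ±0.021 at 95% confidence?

n = z²p(1-p)/E² = 1.96²×0.46×0.54/0.021² = 2163.8 → n = 2164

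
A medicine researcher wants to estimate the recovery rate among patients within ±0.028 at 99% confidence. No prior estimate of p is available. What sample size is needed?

Conservative approach: use p = 0.5 (maximizes p(1-p) = 0.25). n = z²(0.25)/E² = 2.576²×0.25/0.028² = 2116.0 → n = 2116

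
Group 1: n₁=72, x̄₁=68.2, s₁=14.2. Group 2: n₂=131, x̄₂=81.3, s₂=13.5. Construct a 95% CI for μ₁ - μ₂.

Difference = -13.1. SE = √(14.2²/72 + 13.5²/131) = 2.047. CI = (-17.11, -9.09)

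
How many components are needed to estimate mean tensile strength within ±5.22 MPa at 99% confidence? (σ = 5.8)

n = (z*σ/E)² = (2.576×5.8/5.22)² = 8.2 → n = 9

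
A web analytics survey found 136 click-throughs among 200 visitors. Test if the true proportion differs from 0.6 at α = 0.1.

p̂ = 0.68, p₀ = 0.6. z = (p̂ - p₀)/√(p₀(1-p₀)/n) = 2.309. Critical: ±1.645. Reject H₀.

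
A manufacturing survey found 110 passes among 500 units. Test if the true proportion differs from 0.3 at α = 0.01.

p̂ = 0.22, p₀ = 0.3. z = (p̂ - p₀)/√(p₀(1-p₀)/n) = -3.904. Critical: ±2.576. Reject H₀.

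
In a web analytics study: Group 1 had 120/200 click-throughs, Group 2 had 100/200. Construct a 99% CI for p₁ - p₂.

p̂₁ = 0.6, p̂₂ = 0.5. Difference = 0.1. CI = (-0.028, 0.228)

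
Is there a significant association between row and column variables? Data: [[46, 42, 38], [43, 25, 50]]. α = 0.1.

χ² = 5.795. df = 2, critical = 4.605. Reject H₀. Variables are dependent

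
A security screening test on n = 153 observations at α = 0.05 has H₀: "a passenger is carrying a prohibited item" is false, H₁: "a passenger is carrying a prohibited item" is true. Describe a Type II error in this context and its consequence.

Type II error: failing to reject H₀ when it is false — concluding that a passenger is carrying a prohibited item is not supported when in fact it is. Consequence: letting a prohibited item through — security breach.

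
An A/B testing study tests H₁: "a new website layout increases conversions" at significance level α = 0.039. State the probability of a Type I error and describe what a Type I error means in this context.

P(Type I error) = α = 0.039. A Type I error is rejecting H₀ when H₀ is actually true (false positive) — here, concluding that a new website layout increases conversions when in fact this is not the case. Consequence: rolling out a layout that doesn't actually help — wasted engineering effort.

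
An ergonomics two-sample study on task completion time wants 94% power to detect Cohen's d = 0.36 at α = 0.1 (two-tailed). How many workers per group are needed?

z_{α/2} = 1.645, z_β = Φ⁻¹(0.94) = 1.555. For small effect (d = 0.36): n per group = 2(z_{α/2} + z_β)²/d² = 2(1.645 + 1.555)²/0.36² = 158.02 → 159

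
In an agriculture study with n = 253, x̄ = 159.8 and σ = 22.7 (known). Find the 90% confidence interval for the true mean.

CI = x̄ ± z*(σ/√n) = 159.8 ± 1.645(22.7/√253) = 159.8 ± 2.35 = (157.45, 162.15)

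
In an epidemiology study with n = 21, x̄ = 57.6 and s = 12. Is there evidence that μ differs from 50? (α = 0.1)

t = (x̄ - μ₀)/(s/√n) = (57.6 - 50)/(12/√21) = 2.902. df = 20, critical t = ±1.725. Reject H₀.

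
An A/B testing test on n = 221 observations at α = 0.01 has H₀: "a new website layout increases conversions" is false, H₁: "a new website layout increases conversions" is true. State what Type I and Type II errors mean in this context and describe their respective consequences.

Type I (false positive): concluding that a new website layout increases conversions when it is not — rolling out a layout that doesn't actually help — wasted engineering effort. Type II (false negative): failing to conclude that a new website layout increases conversions when it is — discarding a layout that would have improved conversions — lost revenue. Which is costlier depends on domain priorities and is a judgement call rather than a statistical fact.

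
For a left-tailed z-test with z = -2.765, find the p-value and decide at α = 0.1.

p = P(Z < -2.765) = Φ(-2.765) ≈ 0.0028. Since p < 0.1, reject H₀ (significant) at α = 0.1.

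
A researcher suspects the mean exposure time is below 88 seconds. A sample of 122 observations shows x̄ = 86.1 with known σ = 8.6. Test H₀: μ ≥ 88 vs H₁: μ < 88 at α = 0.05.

z = -2.44. Critical value: -1.645. Reject H₀.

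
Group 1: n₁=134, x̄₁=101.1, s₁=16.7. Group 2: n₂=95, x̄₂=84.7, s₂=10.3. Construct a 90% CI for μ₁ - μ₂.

Difference = 16.4. SE = √(16.7²/134 + 10.3²/95) = 1.788. CI = (13.46, 19.34)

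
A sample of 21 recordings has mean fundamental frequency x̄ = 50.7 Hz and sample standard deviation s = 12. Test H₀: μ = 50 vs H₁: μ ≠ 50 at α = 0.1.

t = (x̄ - μ₀)/(s/√n) = (50.7 - 50)/(12/√21) = 0.267. df = 20, critical t = ±1.725. Fail to reject H₀.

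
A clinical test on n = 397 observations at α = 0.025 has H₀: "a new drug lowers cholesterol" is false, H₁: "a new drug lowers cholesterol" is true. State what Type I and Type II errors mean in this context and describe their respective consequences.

Type I (false positive): concluding that a new drug lowers cholesterol when it is not — approving an ineffective drug — patients take a useless medication and may skip effective alternatives. Type II (false negative): failing to conclude that a new drug lowers cholesterol when it is — shelving an effective drug — patients miss out on a treatment that would have helped. Which is costlier depends on domain priorities and is a judgement call rather than a statistical fact.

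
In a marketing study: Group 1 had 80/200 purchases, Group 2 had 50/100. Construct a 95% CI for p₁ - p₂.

p̂₁ = 0.4, p̂₂ = 0.5. Difference = -0.1. CI = (-0.219, 0.019)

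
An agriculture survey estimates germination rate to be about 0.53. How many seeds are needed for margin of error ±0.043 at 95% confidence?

n = z²p(1-p)/E² = 1.96²×0.53×0.47/0.043² = 517.5 → n = 518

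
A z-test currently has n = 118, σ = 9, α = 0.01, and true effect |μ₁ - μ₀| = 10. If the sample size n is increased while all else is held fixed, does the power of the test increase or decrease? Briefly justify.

Power increases: a larger n shrinks the standard error σ/√n, moving the sampling distribution under H₁ further from the critical value.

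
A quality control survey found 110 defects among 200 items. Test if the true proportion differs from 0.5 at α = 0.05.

p̂ = 0.55, p₀ = 0.5. z = (p̂ - p₀)/√(p₀(1-p₀)/n) = 1.414. Critical: ±1.96. Fail to reject H₀.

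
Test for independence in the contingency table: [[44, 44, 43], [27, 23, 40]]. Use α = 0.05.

χ² = 3.267. df = 2, critical = 5.991. Fail to reject H₀. No evidence of dependence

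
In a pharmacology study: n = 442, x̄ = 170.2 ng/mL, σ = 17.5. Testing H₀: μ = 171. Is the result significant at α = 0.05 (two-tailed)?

z = (170.2 - 171)/(17.5/√442) = -0.961. Since |z| ≤ 1.96, not significant at α = 0.05.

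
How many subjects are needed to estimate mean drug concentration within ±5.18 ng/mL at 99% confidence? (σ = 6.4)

n = (z*σ/E)² = (2.576×6.4/5.18)² = 10.1 → n = 11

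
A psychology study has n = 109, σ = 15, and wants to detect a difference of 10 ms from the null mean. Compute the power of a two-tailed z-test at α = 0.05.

SE = σ/√n = 15/√109 = 1.437. Non-centrality λ = d/SE = 10/1.437 = 6.96. Power ≈ Φ(λ - z_{α/2}) = Φ(6.96 - 1.96) = Φ(5.0) = 1.0.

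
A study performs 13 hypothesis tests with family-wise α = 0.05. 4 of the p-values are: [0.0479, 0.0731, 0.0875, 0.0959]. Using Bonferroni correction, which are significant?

Bonferroni α = 0.05/13 = 0.00385. None of the given p-values are significant.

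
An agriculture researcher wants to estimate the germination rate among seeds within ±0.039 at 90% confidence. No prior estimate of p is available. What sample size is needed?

Conservative approach: use p = 0.5 (maximizes p(1-p) = 0.25). n = z²(0.25)/E² = 1.645²×0.25/0.039² = 444.8 → n = 445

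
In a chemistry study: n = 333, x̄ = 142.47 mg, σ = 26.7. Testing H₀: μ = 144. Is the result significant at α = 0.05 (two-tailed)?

z = (142.47 - 144)/(26.7/√333) = -1.046. Since |z| ≤ 1.96, not significant at α = 0.05.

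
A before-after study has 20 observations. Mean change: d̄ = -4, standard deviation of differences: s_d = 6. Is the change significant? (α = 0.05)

t = d̄/(s_d/√n) = -4/(6/√20) = -2.981. df = 19, critical t = ±2.093. Reject H₀.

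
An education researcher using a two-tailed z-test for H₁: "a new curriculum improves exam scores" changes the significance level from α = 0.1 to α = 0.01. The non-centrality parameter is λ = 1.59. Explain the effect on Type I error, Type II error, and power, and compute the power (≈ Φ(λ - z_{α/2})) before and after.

Decreasing α from 0.1 to 0.01:
• Type I error rate decreases (α is the Type I rate by definition).
• Critical value moves from z_{α/2} = 1.645 to 2.576, so power = Φ(λ - z_{α/2}) goes from Φ(1.59 - 1.645) = 0.478 to Φ(1.59 - 2.576) = 0.162.
• Type II error rate β = 1 - power therefore increases (0.522 → 0.838).
Appropriate when false positives are costly — here, adopting a curriculum that gives no real benefit — disruption for nothing.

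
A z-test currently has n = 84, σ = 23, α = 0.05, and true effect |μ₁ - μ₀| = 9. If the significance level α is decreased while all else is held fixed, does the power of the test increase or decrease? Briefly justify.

Power decreases: a smaller α raises the critical value, so less of the H₁ sampling distribution falls in the rejection region.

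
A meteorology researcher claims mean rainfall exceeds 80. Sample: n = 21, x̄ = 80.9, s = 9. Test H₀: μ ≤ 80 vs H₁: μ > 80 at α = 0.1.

t = (80.9 - 80)/(9/√21) = 0.458, df = 20. Critical t = 1.325. Fail to reject H₀.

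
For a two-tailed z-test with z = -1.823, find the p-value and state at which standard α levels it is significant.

p = 2·P(Z > |-1.823|) = 2·(1 - Φ(1.823)) ≈ 0.0683. Significant at α = 0.1.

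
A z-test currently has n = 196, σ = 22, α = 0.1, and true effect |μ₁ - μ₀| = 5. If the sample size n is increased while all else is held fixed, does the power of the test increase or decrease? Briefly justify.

Power increases: a larger n shrinks the standard error σ/√n, moving the sampling distribution under H₁ further from the critical value.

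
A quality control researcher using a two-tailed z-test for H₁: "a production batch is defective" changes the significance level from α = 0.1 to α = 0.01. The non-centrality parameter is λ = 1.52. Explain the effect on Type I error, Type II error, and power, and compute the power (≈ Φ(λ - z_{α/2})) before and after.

Decreasing α from 0.1 to 0.01:
• Type I error rate decreases (α is the Type I rate by definition).
• Critical value moves from z_{α/2} = 1.645 to 2.576, so power = Φ(λ - z_{α/2}) goes from Φ(1.52 - 1.645) = 0.45 to Φ(1.52 - 2.576) = 0.145.
• Type II error rate β = 1 - power therefore increases (0.55 → 0.855).
Appropriate when false positives are costly — here, scrapping a good batch — wasted material and cost for no reason.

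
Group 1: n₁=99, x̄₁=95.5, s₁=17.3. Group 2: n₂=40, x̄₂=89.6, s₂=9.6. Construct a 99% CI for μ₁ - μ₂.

Difference = 5.9. SE = √(17.3²/99 + 9.6²/40) = 2.308. CI = (-0.05, 11.85)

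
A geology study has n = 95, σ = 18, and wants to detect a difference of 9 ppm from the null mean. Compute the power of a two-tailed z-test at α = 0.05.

SE = σ/√n = 18/√95 = 1.847. Non-centrality λ = d/SE = 9/1.847 = 4.873. Power ≈ Φ(λ - z_{α/2}) = Φ(4.873 - 1.96) = Φ(2.913) = 0.998.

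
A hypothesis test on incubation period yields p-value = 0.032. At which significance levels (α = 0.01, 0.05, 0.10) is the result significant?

p = 0.032. Significant at: α = 0.05, 0.1.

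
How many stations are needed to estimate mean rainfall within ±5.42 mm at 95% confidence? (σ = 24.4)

n = (z*σ/E)² = (1.96×24.4/5.42)² = 77.9 → n = 78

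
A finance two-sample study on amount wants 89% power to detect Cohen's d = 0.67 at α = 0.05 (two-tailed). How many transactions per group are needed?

z_{α/2} = 1.96, z_β = Φ⁻¹(0.89) = 1.227. For medium effect (d = 0.67): n per group = 2(z_{α/2} + z_β)²/d² = 2(1.96 + 1.227)²/0.67² = 45.3 → 46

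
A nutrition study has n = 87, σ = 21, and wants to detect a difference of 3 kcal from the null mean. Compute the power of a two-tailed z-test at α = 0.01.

SE = σ/√n = 21/√87 = 2.251. Non-centrality λ = d/SE = 3/2.251 = 1.332. Power ≈ Φ(λ - z_{α/2}) = Φ(1.332 - 2.576) = Φ(-1.244) = 0.107.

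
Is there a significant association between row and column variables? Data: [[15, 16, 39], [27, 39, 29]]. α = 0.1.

χ² = 10.982. df = 2, critical = 4.605. Reject H₀. Variables are dependent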